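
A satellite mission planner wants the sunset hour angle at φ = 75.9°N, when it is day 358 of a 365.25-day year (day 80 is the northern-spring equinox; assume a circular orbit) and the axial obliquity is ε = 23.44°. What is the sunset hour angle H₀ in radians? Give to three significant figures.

H₀ = 0.00 rad

Solar longitude: λ_s = 360° × (358 − 80)/365.25 = 274.004°.
sin δ = sin 23.44° × sin 274.004° = -0.39682, so δ = -23.379°.
cos H₀ = −tan φ · tan δ = 1.7211 ≥ 1, so the Sun never rises (polar night) and H₀ = 0.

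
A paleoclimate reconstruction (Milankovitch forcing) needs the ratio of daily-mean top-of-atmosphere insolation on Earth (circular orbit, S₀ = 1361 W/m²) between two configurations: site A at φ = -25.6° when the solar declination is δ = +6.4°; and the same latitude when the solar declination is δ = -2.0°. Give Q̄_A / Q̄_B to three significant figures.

Q̄_A / Q̄_B ≈ 0.888

— Configuration A (φ=-25.6°):
cos H₀ = −tan(-25.6°) tan(+6.400°) = 0.0537, H₀ = 1.5170 rad.
Bracket: H₀ sin φ sin δ + cos φ cos δ sin H₀ = 1.5170×-0.43209×0.11147 + 0.90183×0.99377×0.99855 = -0.073066 + 0.894912 = 0.821846.
Q̄ = (S₀/π) × [bracket] = (1361/π) × 0.821846 = 356.04 W/m².
— Configuration B (φ=-25.6°):
cos H₀ = −tan(-25.6°) tan(-2.000°) = -0.0167, H₀ = 1.5875 rad.
Bracket: H₀ sin φ sin δ + cos φ cos δ sin H₀ = 1.5875×-0.43209×-0.03490 + 0.90183×0.99939×0.99986 = 0.023939 + 0.901154 = 0.925093.
Q̄ = (S₀/π) × [bracket] = (1361/π) × 0.925093 = 400.77 W/m².
Ratio Q̄_A / Q̄_B = 356.04 / 400.77 = 0.8884.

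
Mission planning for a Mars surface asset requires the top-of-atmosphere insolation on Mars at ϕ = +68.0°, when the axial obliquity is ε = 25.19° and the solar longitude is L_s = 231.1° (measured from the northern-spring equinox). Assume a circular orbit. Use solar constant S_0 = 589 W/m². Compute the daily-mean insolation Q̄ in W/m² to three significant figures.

Q̄ ≈ 2.99 W/m²

Solar declination: sin δ = sin ε · sin L_s = sin 25.19° × sin 231.1° = -0.33124, so δ = -19.344°.
cos h₀ = −tan(+68.0°) tan(-19.344°) = 0.8689, h₀ = 0.5178 rad.
Bracket: h₀ sin ϕ sin δ + cos ϕ cos δ sin h₀ = 0.5178×0.92718×-0.33124 + 0.37461×0.94355×0.49500 = -0.159026 + 0.174964 = 0.015938.
Q̄ = (S_0/π) × [bracket] = (589/π) × 0.015938 = 2.988 W/m².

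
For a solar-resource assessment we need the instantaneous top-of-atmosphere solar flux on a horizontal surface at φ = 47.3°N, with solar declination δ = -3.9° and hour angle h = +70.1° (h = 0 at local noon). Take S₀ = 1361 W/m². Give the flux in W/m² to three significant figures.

245 W/m²

cos θ_z = sin φ sin δ + cos φ cos δ cos h = -0.049985 + 0.230297 = 0.180312.
Flux = S₀ · cos θ_z = 1361 × 0.180312 = 245.4 W/m².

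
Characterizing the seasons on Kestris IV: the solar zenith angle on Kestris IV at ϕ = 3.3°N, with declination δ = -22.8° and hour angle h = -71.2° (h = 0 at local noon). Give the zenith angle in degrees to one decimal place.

cos θ_z = sin ϕ sin δ + cos ϕ cos δ cos h = -0.022307 + 0.296592 = 0.274285.
θ_z = arccos(0.274285) = 74.1°.

θ_z = 74.1°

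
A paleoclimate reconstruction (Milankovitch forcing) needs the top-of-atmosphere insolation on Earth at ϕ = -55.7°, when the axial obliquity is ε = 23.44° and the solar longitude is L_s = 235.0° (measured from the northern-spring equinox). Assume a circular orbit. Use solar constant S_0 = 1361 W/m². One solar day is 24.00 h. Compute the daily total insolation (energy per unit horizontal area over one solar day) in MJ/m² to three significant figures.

Solar declination: sin δ = sin ε · sin L_s = sin 23.44° × sin 235.0° = -0.32585, so δ = -19.017°.
cos h₀ = −tan(-55.7°) tan(-19.017°) = -0.5053, h₀ = 2.1005 rad.
Bracket: h₀ sin ϕ sin δ + cos ϕ cos δ sin h₀ = 2.1005×-0.82610×-0.32585 + 0.56353×0.94542×0.86297 = 0.565422 + 0.459767 = 1.025189.
Q̄ = (S_0/π) × [bracket] = (1361/π) × 1.025189 = 444.13 W/m².
Daily total = Q̄ × 24.00 h × 3600 s/h = 444.13 × 24.00 × 3600 / 10⁶ = 38.37 MJ/m².

38.4 MJ/m²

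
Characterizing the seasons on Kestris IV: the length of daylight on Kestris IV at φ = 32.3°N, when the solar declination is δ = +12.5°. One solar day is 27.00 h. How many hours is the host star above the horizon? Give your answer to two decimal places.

14.71 h

cos H₀ = −tan φ · tan δ = −tan(+32.3°) × tan(+12.500°) = -0.1401, so H₀ = 1.7114 rad = 98.06°.
Daylight = 2H₀/(2π) × 27.00 h = (1.7114/π) × 27.00 = 14.71 h.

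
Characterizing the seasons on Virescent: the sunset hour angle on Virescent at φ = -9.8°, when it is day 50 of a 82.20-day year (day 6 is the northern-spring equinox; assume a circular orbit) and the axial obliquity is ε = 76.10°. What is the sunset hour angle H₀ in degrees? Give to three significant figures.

Solar longitude: λ_s = 360° × (50 − 6)/82.20 = 192.701°.
sin δ = sin 76.10° × sin 192.701° = -0.21342, so δ = -12.323°.
cos H₀ = −tan φ · tan δ = −tan(-9.8°) × tan(-12.323°) = -0.0377, so H₀ = 1.6085 rad = 92.16°.

H₀ = 92.2°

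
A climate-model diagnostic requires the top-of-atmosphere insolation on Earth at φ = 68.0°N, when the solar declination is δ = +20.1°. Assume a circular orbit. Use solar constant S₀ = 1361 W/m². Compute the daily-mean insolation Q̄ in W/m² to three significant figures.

Q̄ ≈ 438 W/m²

cos H₀ = −tan(+68.0°) tan(+20.100°) = -0.9058, H₀ = 2.7039 rad.
Bracket: H₀ sin φ sin δ + cos φ cos δ sin H₀ = 2.7039×0.92718×0.34366 + 0.37461×0.93909×0.42381 = 0.861556 + 0.149093 = 1.010649.
Q̄ = (S₀/π) × [bracket] = (1361/π) × 1.010649 = 437.8 W/m².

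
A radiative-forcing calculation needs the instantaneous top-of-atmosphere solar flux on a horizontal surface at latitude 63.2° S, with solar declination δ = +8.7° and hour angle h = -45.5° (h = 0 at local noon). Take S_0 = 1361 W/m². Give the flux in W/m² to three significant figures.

cos θ_z = sin ϕ sin δ + cos ϕ cos δ cos h = -0.135013 + 0.312388 = 0.177375.
Flux = S_0 · cos θ_z = 1361 × 0.177375 = 241.4 W/m².

241 W/m²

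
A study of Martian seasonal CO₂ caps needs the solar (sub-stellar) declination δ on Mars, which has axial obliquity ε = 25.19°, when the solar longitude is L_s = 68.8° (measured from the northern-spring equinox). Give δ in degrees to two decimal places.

sin δ = sin ε · sin L_s = sin 25.19° × sin 68.8° = 0.396817.
δ = arcsin(0.396817) = +23.38°.

δ = +23.38°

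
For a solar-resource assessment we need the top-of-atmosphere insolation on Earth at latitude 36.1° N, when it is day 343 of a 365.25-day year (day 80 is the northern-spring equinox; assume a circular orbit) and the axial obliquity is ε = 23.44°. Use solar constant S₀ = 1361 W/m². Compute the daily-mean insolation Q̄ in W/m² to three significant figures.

Solar longitude: λ_s = 360° × (343 − 80)/365.25 = 259.220°.
sin δ = sin 23.44° × sin 259.220° = -0.39077, so δ = -23.002°.
cos H₀ = −tan(+36.1°) tan(-23.002°) = 0.3096, H₀ = 1.2561 rad.
Bracket: H₀ sin φ sin δ + cos φ cos δ sin H₀ = 1.2561×0.58920×-0.39077 + 0.80799×0.92049×0.95088 = -0.289207 + 0.707214 = 0.418007.
Q̄ = (S₀/π) × [bracket] = (1361/π) × 0.418007 = 181.1 W/m².

Q̄ ≈ 181 W/m²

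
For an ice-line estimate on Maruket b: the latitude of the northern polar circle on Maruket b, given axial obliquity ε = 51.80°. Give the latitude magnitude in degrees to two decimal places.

38.20°

The polar circle is the lowest latitude that experiences at least one full rotation of continuous daylight at the northern-summer solstice; it lies at |ϕ| = 90° − ε = 90° − 51.80° = 38.20°.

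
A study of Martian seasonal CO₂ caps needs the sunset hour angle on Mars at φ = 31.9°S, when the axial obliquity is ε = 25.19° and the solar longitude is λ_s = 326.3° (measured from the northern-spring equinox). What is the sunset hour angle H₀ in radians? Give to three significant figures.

Solar declination: sin δ = sin ε · sin λ_s = sin 25.19° × sin 326.3° = -0.23615, so δ = -13.660°.
cos H₀ = −tan φ · tan δ = −tan(-31.9°) × tan(-13.660°) = -0.1513, so H₀ = 1.7227 rad = 98.70°.

H₀ = 1.72 rad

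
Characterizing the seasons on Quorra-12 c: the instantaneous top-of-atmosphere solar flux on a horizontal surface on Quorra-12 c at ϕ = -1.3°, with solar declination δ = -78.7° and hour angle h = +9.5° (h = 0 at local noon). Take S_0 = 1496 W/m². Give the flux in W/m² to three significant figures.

322 W/m²

cos θ_z = sin ϕ sin δ + cos ϕ cos δ cos h = 0.022248 + 0.193209 = 0.215457.
Flux = S_0 · cos θ_z = 1496 × 0.215457 = 322.3 W/m².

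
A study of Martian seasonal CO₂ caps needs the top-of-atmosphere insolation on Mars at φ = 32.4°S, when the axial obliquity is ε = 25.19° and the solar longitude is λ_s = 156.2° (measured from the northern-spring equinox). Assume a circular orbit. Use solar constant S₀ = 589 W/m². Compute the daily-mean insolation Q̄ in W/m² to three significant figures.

Solar declination: sin δ = sin ε · sin λ_s = sin 25.19° × sin 156.2° = 0.17176, so δ = +9.890°.
cos H₀ = −tan(-32.4°) tan(+9.890°) = 0.1106, H₀ = 1.4599 rad.
Bracket: H₀ sin φ sin δ + cos φ cos δ sin H₀ = 1.4599×-0.53583×0.17176 + 0.84433×0.98514×0.99386 = -0.134361 + 0.826676 = 0.692315.
Q̄ = (S₀/π) × [bracket] = (589/π) × 0.692315 = 129.8 W/m².

Q̄ ≈ 130 W/m²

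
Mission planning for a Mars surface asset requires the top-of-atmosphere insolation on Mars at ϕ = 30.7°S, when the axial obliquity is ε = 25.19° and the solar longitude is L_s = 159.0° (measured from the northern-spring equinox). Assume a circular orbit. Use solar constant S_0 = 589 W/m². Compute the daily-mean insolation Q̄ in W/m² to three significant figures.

Q̄ ≈ 137 W/m²

Solar declination: sin δ = sin ε · sin L_s = sin 25.19° × sin 159.0° = 0.15253, so δ = +8.774°.
cos h₀ = −tan(-30.7°) tan(+8.774°) = 0.0916, h₀ = 1.4790 rad.
Bracket: h₀ sin ϕ sin δ + cos ϕ cos δ sin h₀ = 1.4790×-0.51054×0.15253 + 0.85985×0.98830×0.99579 = -0.115174 + 0.846212 = 0.731038.
Q̄ = (S_0/π) × [bracket] = (589/π) × 0.731038 = 137.1 W/m².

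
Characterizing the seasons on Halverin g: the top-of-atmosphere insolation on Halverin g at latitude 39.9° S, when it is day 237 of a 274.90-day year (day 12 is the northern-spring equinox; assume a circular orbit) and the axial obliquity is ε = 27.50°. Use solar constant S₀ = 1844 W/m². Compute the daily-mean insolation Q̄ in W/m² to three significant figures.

Solar longitude: λ_s = 360° × (237 − 12)/274.90 = 294.653°.
sin δ = sin 27.50° × sin 294.653° = -0.41966, so δ = -24.813°.
cos H₀ = −tan(-39.9°) tan(-24.813°) = -0.3866, H₀ = 1.9677 rad.
Bracket: H₀ sin φ sin δ + cos φ cos δ sin H₀ = 1.9677×-0.64145×-0.41966 + 0.76717×0.90768×0.92226 = 0.529687 + 0.642211 = 1.171898.
Q̄ = (S₀/π) × [bracket] = (1844/π) × 1.171898 = 687.9 W/m².

Q̄ ≈ 688 W/m²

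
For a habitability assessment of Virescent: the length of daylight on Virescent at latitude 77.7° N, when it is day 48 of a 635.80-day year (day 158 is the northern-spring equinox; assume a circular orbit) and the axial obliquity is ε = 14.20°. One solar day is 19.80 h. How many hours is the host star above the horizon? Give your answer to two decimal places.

0.00 h

Solar longitude: L_s = 360° × (48 − 158)/635.80 = -62.284°, i.e. -62.284° + 360° = 297.716°.
sin δ = sin 14.20° × sin 297.716° = -0.21716, so δ = -12.542°.
cos h₀ = −tan ϕ · tan δ = 1.0203 ≥ 1, so the host star never rises (polar night) and h₀ = 0.
Daylight = 2h₀/(2π) × 19.80 h = (0.0000/π) × 19.80 = 0.00 h.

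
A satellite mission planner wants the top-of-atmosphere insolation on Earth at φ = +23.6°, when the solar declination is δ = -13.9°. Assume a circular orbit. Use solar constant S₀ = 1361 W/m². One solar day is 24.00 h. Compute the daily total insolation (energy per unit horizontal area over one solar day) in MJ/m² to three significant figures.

cos H₀ = −tan(+23.6°) tan(-13.900°) = 0.1081, H₀ = 1.4625 rad.
Bracket: H₀ sin φ sin δ + cos φ cos δ sin H₀ = 1.4625×0.40035×-0.24023 + 0.91636×0.97072×0.99414 = -0.140658 + 0.884316 = 0.743658.
Q̄ = (S₀/π) × [bracket] = (1361/π) × 0.743658 = 322.17 W/m².
Daily total = Q̄ × 24.00 h × 3600 s/h = 322.17 × 24.00 × 3600 / 10⁶ = 27.84 MJ/m².

27.8 MJ/m²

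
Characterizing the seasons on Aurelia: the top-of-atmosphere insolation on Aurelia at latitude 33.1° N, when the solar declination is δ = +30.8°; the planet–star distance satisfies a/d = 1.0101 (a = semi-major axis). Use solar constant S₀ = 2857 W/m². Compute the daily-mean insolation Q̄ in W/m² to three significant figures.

cos H₀ = −tan(+33.1°) tan(+30.800°) = -0.3886, H₀ = 1.9699 rad.
Bracket: H₀ sin φ sin δ + cos φ cos δ sin H₀ = 1.9699×0.54610×0.51204 + 0.83772×0.85896×0.92140 = 0.550833 + 0.663010 = 1.213843.
Inverse-square distance factor (a/d)² = 1.0101² = 1.020302.
Q̄ = (S₀/π) × 1.020302 × [bracket] = (2857/π) × 1.020302 × 1.213843 = 1126 W/m².

Q̄ ≈ 1.13e+03 W/m²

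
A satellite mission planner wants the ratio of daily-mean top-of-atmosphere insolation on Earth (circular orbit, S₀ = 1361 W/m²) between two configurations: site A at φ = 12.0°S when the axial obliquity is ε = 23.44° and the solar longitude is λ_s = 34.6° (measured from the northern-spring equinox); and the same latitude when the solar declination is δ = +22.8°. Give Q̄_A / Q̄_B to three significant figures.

— Configuration A (φ=-12.0°):
Solar declination: sin δ = sin ε · sin λ_s = sin 23.44° × sin 34.6° = 0.22588, so δ = +13.055°.
cos H₀ = −tan(-12.0°) tan(+13.055°) = 0.0493, H₀ = 1.5215 rad.
Bracket: H₀ sin φ sin δ + cos φ cos δ sin H₀ = 1.5215×-0.20791×0.22588 + 0.97815×0.97415×0.99878 = -0.071454 + 0.951702 = 0.880248.
Q̄ = (S₀/π) × [bracket] = (1361/π) × 0.880248 = 381.34 W/m².
— Configuration B (φ=-12.0°):
cos H₀ = −tan(-12.0°) tan(+22.800°) = 0.0894, H₀ = 1.4813 rad.
Bracket: H₀ sin φ sin δ + cos φ cos δ sin H₀ = 1.4813×-0.20791×0.38752 + 0.97815×0.92186×0.99600 = -0.119347 + 0.898110 = 0.778763.
Q̄ = (S₀/π) × [bracket] = (1361/π) × 0.778763 = 337.38 W/m².
Ratio Q̄_A / Q̄_B = 381.34 / 337.38 = 1.130.

Q̄_A / Q̄_B ≈ 1.13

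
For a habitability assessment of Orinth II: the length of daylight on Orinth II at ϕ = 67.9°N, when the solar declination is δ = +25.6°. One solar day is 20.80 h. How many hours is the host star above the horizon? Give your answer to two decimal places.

20.80 h

Sunrise equation: cos h₀ = −tan ϕ · tan δ = -1.1799 ≤ −1, so the host star never sets (polar day) and h₀ = π.
Daylight = 2h₀/(2π) × 20.80 h = (3.1416/π) × 20.80 = 20.80 h.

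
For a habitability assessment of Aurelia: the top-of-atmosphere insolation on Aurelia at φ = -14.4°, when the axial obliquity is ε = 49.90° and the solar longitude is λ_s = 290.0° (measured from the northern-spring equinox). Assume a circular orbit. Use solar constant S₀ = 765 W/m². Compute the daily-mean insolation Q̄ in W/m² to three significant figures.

Q̄ ≈ 238 W/m²

Solar declination: sin δ = sin ε · sin λ_s = sin 49.90° × sin 290.0° = -0.71879, so δ = -45.955°.
cos H₀ = −tan(-14.4°) tan(-45.955°) = -0.2655, H₀ = 1.8395 rad.
Bracket: H₀ sin φ sin δ + cos φ cos δ sin H₀ = 1.8395×-0.24869×-0.71879 + 0.96858×0.69523×0.96412 = 0.328821 + 0.649225 = 0.978046.
Q̄ = (S₀/π) × [bracket] = (765/π) × 0.978046 = 238.2 W/m².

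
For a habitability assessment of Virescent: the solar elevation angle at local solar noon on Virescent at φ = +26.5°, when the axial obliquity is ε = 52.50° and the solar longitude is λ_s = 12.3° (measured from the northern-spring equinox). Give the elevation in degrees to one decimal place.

Solar declination: sin δ = sin ε · sin λ_s = sin 52.50° × sin 12.3° = 0.16901, so δ = +9.730°.
At local noon the hour angle is zero, so the zenith angle equals |φ − δ| = |+26.5° − (+9.730°)| = 16.770°.
Elevation = 90° − 16.770° = 73.2°.

73.2°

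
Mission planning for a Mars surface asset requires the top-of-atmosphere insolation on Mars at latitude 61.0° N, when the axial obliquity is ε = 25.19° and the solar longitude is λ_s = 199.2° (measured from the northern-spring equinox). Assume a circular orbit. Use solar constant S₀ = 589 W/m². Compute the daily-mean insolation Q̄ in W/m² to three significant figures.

Q̄ ≈ 56.9 W/m²

Solar declination: sin δ = sin ε · sin λ_s = sin 25.19° × sin 199.2° = -0.13997, so δ = -8.046°.
cos H₀ = −tan(+61.0°) tan(-8.046°) = 0.2550, H₀ = 1.3129 rad.
Bracket: H₀ sin φ sin δ + cos φ cos δ sin H₀ = 1.3129×0.87462×-0.13997 + 0.48481×0.99016×0.96693 = -0.160726 + 0.464165 = 0.303439.
Q̄ = (S₀/π) × [bracket] = (589/π) × 0.303439 = 56.89 W/m².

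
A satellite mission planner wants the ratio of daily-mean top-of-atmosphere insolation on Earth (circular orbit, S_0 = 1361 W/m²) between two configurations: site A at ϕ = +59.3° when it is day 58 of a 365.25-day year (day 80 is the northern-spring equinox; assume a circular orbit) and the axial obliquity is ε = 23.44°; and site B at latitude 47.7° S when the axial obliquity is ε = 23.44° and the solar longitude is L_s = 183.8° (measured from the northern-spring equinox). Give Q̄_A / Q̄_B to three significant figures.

Q̄_A / Q̄_B ≈ 0.458

— Configuration A (ϕ=+59.3°):
Solar longitude: L_s = 360° × (58 − 80)/365.25 = -21.684°, i.e. -21.684° + 360° = 338.316°.
sin δ = sin 23.44° × sin 338.316° = -0.14698, so δ = -8.452°.
cos h₀ = −tan(+59.3°) tan(-8.452°) = 0.2503, h₀ = 1.3179 rad.
Bracket: h₀ sin ϕ sin δ + cos ϕ cos δ sin h₀ = 1.3179×0.85985×-0.14698 + 0.51054×0.98914×0.96818 = -0.166557 + 0.488927 = 0.322370.
Q̄ = (S_0/π) × [bracket] = (1361/π) × 0.322370 = 139.66 W/m².
— Configuration B (ϕ=-47.7°):
Solar declination: sin δ = sin ε · sin L_s = sin 23.44° × sin 183.8° = -0.02636, so δ = -1.511°.
cos h₀ = −tan(-47.7°) tan(-1.511°) = -0.0290, h₀ = 1.5998 rad.
Bracket: h₀ sin ϕ sin δ + cos ϕ cos δ sin h₀ = 1.5998×-0.73963×-0.02636 + 0.67301×0.99965×0.99958 = 0.031191 + 0.672492 = 0.703683.
Q̄ = (S_0/π) × [bracket] = (1361/π) × 0.703683 = 304.85 W/m².
Ratio Q̄_A / Q̄_B = 139.66 / 304.85 = 0.4581.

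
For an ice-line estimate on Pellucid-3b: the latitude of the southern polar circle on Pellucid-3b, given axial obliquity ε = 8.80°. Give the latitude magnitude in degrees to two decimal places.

The polar circle is the lowest latitude that experiences at least one full rotation of continuous darkness at the northern-summer solstice; it lies at |φ| = 90° − ε = 90° − 8.80° = 81.20°.

81.20°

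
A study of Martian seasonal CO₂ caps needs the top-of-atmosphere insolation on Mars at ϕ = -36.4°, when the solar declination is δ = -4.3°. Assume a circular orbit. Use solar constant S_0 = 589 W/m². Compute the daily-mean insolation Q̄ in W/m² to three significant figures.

Q̄ ≈ 164 W/m²

cos h₀ = −tan(-36.4°) tan(-4.300°) = -0.0554, h₀ = 1.6263 rad.
Bracket: h₀ sin ϕ sin δ + cos ϕ cos δ sin h₀ = 1.6263×-0.59342×-0.07498 + 0.80489×0.99719×0.99846 = 0.072362 + 0.801392 = 0.873754.
Q̄ = (S_0/π) × [bracket] = (589/π) × 0.873754 = 163.8 W/m².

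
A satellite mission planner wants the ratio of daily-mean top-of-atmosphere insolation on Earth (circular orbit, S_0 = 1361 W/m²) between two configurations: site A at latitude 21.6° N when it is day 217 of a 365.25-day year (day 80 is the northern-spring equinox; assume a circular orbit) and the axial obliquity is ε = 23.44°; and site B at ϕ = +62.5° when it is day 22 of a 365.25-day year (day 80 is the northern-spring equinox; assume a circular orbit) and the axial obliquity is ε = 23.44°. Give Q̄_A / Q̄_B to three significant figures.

Q̄_A / Q̄_B ≈ 14.1

— Configuration A (ϕ=+21.6°):
Solar longitude: L_s = 360° × (217 − 80)/365.25 = 135.031°.
sin δ = sin 23.44° × sin 135.031° = 0.28113, so δ = +16.328°.
cos h₀ = −tan(+21.6°) tan(+16.328°) = -0.1160, h₀ = 1.6870 rad.
Bracket: h₀ sin ϕ sin δ + cos ϕ cos δ sin h₀ = 1.6870×0.36812×0.28113 + 0.92978×0.95967×0.99325 = 0.174587 + 0.886259 = 1.060846.
Q̄ = (S_0/π) × [bracket] = (1361/π) × 1.060846 = 459.58 W/m².
— Configuration B (ϕ=+62.5°):
Solar longitude: L_s = 360° × (22 − 80)/365.25 = -57.166°, i.e. -57.166° + 360° = 302.834°.
sin δ = sin 23.44° × sin 302.834° = -0.33424, so δ = -19.526°.
cos h₀ = −tan(+62.5°) tan(-19.526°) = 0.6813, h₀ = 0.8213 rad.
Bracket: h₀ sin ϕ sin δ + cos ϕ cos δ sin h₀ = 0.8213×0.88701×-0.33424 + 0.46175×0.94249×0.73205 = -0.243494 + 0.318584 = 0.075090.
Q̄ = (S_0/π) × [bracket] = (1361/π) × 0.075090 = 32.530 W/m².
Ratio Q̄_A / Q̄_B = 459.58 / 32.530 = 14.13.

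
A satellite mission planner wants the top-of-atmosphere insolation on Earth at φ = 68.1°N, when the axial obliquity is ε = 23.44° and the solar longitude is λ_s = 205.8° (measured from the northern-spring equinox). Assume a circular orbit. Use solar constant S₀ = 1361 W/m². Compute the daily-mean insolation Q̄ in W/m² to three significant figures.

Q̄ ≈ 65.3 W/m²

Solar declination: sin δ = sin ε · sin λ_s = sin 23.44° × sin 205.8° = -0.17313, so δ = -9.970°.
cos H₀ = −tan(+68.1°) tan(-9.970°) = 0.4373, H₀ = 1.1182 rad.
Bracket: H₀ sin φ sin δ + cos φ cos δ sin H₀ = 1.1182×0.92784×-0.17313 + 0.37299×0.98490×0.89933 = -0.179624 + 0.330376 = 0.150752.
Q̄ = (S₀/π) × [bracket] = (1361/π) × 0.150752 = 65.31 W/m².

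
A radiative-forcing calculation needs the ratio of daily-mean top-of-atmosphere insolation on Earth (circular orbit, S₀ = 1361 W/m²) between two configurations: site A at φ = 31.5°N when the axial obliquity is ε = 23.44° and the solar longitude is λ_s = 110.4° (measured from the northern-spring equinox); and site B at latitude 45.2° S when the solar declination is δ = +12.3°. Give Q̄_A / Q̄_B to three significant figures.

Q̄_A / Q̄_B ≈ 2.40

— Configuration A (φ=+31.5°):
Solar declination: sin δ = sin ε · sin λ_s = sin 23.44° × sin 110.4° = 0.37284, so δ = +21.891°.
cos H₀ = −tan(+31.5°) tan(+21.891°) = -0.2462, H₀ = 1.8196 rad.
Bracket: H₀ sin φ sin δ + cos φ cos δ sin H₀ = 1.8196×0.52250×0.37284 + 0.85264×0.92790×0.96921 = 0.354474 + 0.766805 = 1.121279.
Q̄ = (S₀/π) × [bracket] = (1361/π) × 1.121279 = 485.76 W/m².
— Configuration B (φ=-45.2°):
cos H₀ = −tan(-45.2°) tan(+12.300°) = 0.2196, H₀ = 1.3494 rad.
Bracket: H₀ sin φ sin δ + cos φ cos δ sin H₀ = 1.3494×-0.70957×0.21303 + 0.70463×0.97705×0.97560 = -0.203975 + 0.671660 = 0.467685.
Q̄ = (S₀/π) × [bracket] = (1361/π) × 0.467685 = 202.61 W/m².
Ratio Q̄_A / Q̄_B = 485.76 / 202.61 = 2.398.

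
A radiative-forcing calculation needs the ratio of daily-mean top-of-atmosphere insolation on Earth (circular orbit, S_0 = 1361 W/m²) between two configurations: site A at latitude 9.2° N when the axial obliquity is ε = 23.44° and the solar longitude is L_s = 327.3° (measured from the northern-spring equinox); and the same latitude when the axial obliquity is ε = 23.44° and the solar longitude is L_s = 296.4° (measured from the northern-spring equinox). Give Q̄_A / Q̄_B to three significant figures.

Q̄_A / Q̄_B ≈ 1.09

— Configuration A (ϕ=+9.2°):
Solar declination: sin δ = sin ε · sin L_s = sin 23.44° × sin 327.3° = -0.21490, so δ = -12.410°.
cos h₀ = −tan(+9.2°) tan(-12.410°) = 0.0356, h₀ = 1.5351 rad.
Bracket: h₀ sin ϕ sin δ + cos ϕ cos δ sin h₀ = 1.5351×0.15988×-0.21490 + 0.98714×0.97664×0.99936 = -0.052743 + 0.963463 = 0.910720.
Q̄ = (S_0/π) × [bracket] = (1361/π) × 0.910720 = 394.54 W/m².
— Configuration B (ϕ=+9.2°):
Solar declination: sin δ = sin ε · sin L_s = sin 23.44° × sin 296.4° = -0.35630, so δ = -20.873°.
cos h₀ = −tan(+9.2°) tan(-20.873°) = 0.0618, h₀ = 1.5090 rad.
Bracket: h₀ sin ϕ sin δ + cos ϕ cos δ sin h₀ = 1.5090×0.15988×-0.35630 + 0.98714×0.93437×0.99809 = -0.085961 + 0.920592 = 0.834631.
Q̄ = (S_0/π) × [bracket] = (1361/π) × 0.834631 = 361.58 W/m².
Ratio Q̄_A / Q̄_B = 394.54 / 361.58 = 1.091.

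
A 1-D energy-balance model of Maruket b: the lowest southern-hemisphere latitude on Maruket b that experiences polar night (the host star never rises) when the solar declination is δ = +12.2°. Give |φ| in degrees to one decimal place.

|φ| = 77.8°

Polar night requires cos H₀ = −tan φ tan δ ≥ 1, i.e. tan φ tan δ ≤ −1.
The boundary is |tan φ| · |tan δ| = 1, so |φ| = 90° − |δ| = 90° − 12.2° = 77.8° in the southern hemisphere.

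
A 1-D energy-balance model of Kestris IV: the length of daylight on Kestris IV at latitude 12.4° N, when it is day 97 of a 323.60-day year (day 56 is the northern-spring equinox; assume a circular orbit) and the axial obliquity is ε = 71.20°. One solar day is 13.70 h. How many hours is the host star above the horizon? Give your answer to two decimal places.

Solar longitude: L_s = 360° × (97 − 56)/323.60 = 45.612°.
sin δ = sin 71.20° × sin 45.612° = 0.67649, so δ = +42.570°.
cos h₀ = −tan ϕ · tan δ = −tan(+12.4°) × tan(+42.570°) = -0.2020, so h₀ = 1.7742 rad = 101.65°.
Daylight = 2h₀/(2π) × 13.70 h = (1.7742/π) × 13.70 = 7.74 h.

7.74 h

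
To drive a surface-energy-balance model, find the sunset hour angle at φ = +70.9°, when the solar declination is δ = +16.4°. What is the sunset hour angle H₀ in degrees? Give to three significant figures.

H₀ = 148°

cos H₀ = −tan φ · tan δ = −tan(+70.9°) × tan(+16.400°) = -0.8499, so H₀ = 2.5867 rad = 148.20°.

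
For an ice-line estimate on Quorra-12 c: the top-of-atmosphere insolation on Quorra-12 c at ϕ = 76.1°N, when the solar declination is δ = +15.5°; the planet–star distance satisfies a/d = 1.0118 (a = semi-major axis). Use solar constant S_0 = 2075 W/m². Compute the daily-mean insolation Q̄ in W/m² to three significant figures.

cos h₀ = −tan(+76.1°) tan(+15.500°) = -1.1206 ≤ −1 ⇒ polar day, h₀ = π.
Bracket: h₀ sin ϕ sin δ + cos ϕ cos δ sin h₀ = 3.1416×0.97072×0.26724 + 0.24023×0.96363×0.00000 = 0.814979 + 0.000000 = 0.814979.
Inverse-square distance factor (a/d)² = 1.0118² = 1.023739.
Q̄ = (S_0/π) × 1.023739 × [bracket] = (2075/π) × 1.023739 × 0.814979 = 551.1 W/m².

Q̄ ≈ 551 W/m²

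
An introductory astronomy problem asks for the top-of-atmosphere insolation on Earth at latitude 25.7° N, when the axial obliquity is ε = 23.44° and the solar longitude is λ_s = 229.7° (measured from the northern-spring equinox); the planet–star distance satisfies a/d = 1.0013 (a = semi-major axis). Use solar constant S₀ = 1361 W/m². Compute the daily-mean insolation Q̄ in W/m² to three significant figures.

Q̄ ≈ 288 W/m²

Solar declination: sin δ = sin ε · sin λ_s = sin 23.44° × sin 229.7° = -0.30338, so δ = -17.661°.
cos H₀ = −tan(+25.7°) tan(-17.661°) = 0.1532, H₀ = 1.4170 rad.
Bracket: H₀ sin φ sin δ + cos φ cos δ sin H₀ = 1.4170×0.43366×-0.30338 + 0.90108×0.95287×0.98819 = -0.186426 + 0.848472 = 0.662046.
Inverse-square distance factor (a/d)² = 1.0013² = 1.002602.
Q̄ = (S₀/π) × 1.002602 × [bracket] = (1361/π) × 1.002602 × 0.662046 = 287.6 W/m².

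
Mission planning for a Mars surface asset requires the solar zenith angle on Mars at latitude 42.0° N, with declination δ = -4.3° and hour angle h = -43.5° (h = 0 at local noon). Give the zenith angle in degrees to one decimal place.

θ_z = 60.8°

cos θ_z = sin ϕ sin δ + cos ϕ cos δ cos h = -0.050171 + 0.537541 = 0.487370.
θ_z = arccos(0.487370) = 60.8°.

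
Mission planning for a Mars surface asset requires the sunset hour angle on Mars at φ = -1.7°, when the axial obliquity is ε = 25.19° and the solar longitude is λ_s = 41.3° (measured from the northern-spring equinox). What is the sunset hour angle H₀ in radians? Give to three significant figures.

H₀ = 1.56 rad

Solar declination: sin δ = sin ε · sin λ_s = sin 25.19° × sin 41.3° = 0.28091, so δ = +16.315°.
cos H₀ = −tan φ · tan δ = −tan(-1.7°) × tan(+16.315°) = 0.0087, so H₀ = 1.5621 rad = 89.50°.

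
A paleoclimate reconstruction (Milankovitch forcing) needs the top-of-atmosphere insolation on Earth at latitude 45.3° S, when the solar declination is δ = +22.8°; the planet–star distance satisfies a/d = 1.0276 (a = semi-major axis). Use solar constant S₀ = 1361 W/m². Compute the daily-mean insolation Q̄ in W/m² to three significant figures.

Q̄ ≈ 126 W/m²

cos H₀ = −tan(-45.3°) tan(+22.800°) = 0.4248, H₀ = 1.1321 rad.
Bracket: H₀ sin φ sin δ + cos φ cos δ sin H₀ = 1.1321×-0.71080×0.38752 + 0.70339×0.92186×0.90529 = -0.311836 + 0.587015 = 0.275179.
Inverse-square distance factor (a/d)² = 1.0276² = 1.055962.
Q̄ = (S₀/π) × 1.055962 × [bracket] = (1361/π) × 1.055962 × 0.275179 = 125.9 W/m².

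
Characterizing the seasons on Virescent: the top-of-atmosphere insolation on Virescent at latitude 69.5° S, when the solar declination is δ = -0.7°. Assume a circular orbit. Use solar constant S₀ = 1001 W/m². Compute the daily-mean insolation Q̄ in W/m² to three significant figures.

cos H₀ = −tan(-69.5°) tan(-0.700°) = -0.0327, H₀ = 1.6035 rad.
Bracket: H₀ sin φ sin δ + cos φ cos δ sin H₀ = 1.6035×-0.93667×-0.01222 + 0.35021×0.99993×0.99947 = 0.018354 + 0.350000 = 0.368354.
Q̄ = (S₀/π) × [bracket] = (1001/π) × 0.368354 = 117.4 W/m².

Q̄ ≈ 117 W/m²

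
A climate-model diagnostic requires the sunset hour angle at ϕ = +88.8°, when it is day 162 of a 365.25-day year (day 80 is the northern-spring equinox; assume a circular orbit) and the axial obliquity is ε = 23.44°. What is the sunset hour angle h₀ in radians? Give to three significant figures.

Solar longitude: L_s = 360° × (162 − 80)/365.25 = 80.821°.
sin δ = sin 23.44° × sin 80.821° = 0.39270, so δ = +23.122°.
Sunrise equation: cos h₀ = −tan ϕ · tan δ = -20.3846 ≤ −1, so the Sun never sets (polar day) and h₀ = π.

h₀ = 3.14 rad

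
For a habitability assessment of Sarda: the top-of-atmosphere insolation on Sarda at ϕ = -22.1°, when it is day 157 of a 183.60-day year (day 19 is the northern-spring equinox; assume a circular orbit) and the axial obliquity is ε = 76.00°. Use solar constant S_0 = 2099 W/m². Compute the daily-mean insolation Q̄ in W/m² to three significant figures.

Q̄ ≈ 766 W/m²

Solar longitude: L_s = 360° × (157 − 19)/183.60 = 270.588°.
sin δ = sin 76.00° × sin 270.588° = -0.97024, so δ = -75.988°.
cos h₀ = −tan(-22.1°) tan(-75.988°) = -1.6271 ≤ −1 ⇒ polar day, h₀ = π.
Bracket: h₀ sin ϕ sin δ + cos ϕ cos δ sin h₀ = 3.1416×-0.37622×-0.97024 + 0.92653×0.24213×0.00000 = 1.146758 + 0.000000 = 1.146758.
Q̄ = (S_0/π) × [bracket] = (2099/π) × 1.146758 = 766.2 W/m².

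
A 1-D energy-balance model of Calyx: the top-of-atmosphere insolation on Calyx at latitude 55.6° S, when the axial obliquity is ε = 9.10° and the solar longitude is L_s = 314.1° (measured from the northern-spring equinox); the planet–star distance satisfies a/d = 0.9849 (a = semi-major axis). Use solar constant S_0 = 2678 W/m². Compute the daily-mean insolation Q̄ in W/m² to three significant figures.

Q̄ ≈ 592 W/m²

Solar declination: sin δ = sin ε · sin L_s = sin 9.10° × sin 314.1° = -0.11358, so δ = -6.522°.
cos h₀ = −tan(-55.6°) tan(-6.522°) = -0.1670, h₀ = 1.7385 rad.
Bracket: h₀ sin ϕ sin δ + cos ϕ cos δ sin h₀ = 1.7385×-0.82511×-0.11358 + 0.56497×0.99353×0.98596 = 0.162925 + 0.553434 = 0.716359.
Inverse-square distance factor (a/d)² = 0.9849² = 0.970028.
Q̄ = (S_0/π) × 0.970028 × [bracket] = (2678/π) × 0.970028 × 0.716359 = 592.3 W/m².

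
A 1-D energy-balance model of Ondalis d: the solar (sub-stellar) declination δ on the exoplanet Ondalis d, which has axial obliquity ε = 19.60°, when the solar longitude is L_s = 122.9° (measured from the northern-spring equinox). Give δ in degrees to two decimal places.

sin δ = sin ε · sin L_s = sin 19.60° × sin 122.9° = 0.281652.
δ = arcsin(0.281652) = +16.36°.

δ = +16.36°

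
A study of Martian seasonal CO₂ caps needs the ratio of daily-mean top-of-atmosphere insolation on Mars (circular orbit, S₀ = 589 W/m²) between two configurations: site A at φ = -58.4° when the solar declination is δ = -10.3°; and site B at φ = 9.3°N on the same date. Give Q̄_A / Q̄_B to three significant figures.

— Configuration A (φ=-58.4°):
cos H₀ = −tan(-58.4°) tan(-10.300°) = -0.2954, H₀ = 1.8707 rad.
Bracket: H₀ sin φ sin δ + cos φ cos δ sin H₀ = 1.8707×-0.85173×-0.17880 + 0.52399×0.98389×0.95537 = 0.284888 + 0.492540 = 0.777428.
Q̄ = (S₀/π) × [bracket] = (589/π) × 0.777428 = 145.76 W/m².
— Configuration B (φ=+9.3°):
cos H₀ = −tan(+9.3°) tan(-10.300°) = 0.0298, H₀ = 1.5410 rad.
Bracket: H₀ sin φ sin δ + cos φ cos δ sin H₀ = 1.5410×0.16160×-0.17880 + 0.98686×0.98389×0.99956 = -0.044526 + 0.970534 = 0.926008.
Q̄ = (S₀/π) × [bracket] = (589/π) × 0.926008 = 173.61 W/m².
Ratio Q̄_A / Q̄_B = 145.76 / 173.61 = 0.8396.

Q̄_A / Q̄_B ≈ 0.840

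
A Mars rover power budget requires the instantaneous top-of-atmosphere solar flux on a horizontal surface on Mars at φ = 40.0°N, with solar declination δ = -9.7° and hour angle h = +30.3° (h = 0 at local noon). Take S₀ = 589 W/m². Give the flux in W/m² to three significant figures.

cos θ_z = sin φ sin δ + cos φ cos δ cos h = -0.108303 + 0.651944 = 0.543641.
Flux = S₀ · cos θ_z = 589 × 0.543641 = 320.2 W/m².

320 W/m²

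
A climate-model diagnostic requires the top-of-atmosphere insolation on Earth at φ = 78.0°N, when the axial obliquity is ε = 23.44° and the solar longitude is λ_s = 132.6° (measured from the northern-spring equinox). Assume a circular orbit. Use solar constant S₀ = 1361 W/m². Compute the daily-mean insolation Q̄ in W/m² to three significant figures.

Q̄ ≈ 390 W/m²

Solar declination: sin δ = sin ε · sin λ_s = sin 23.44° × sin 132.6° = 0.29281, so δ = +17.026°.
cos H₀ = −tan(+78.0°) tan(+17.026°) = -1.4407 ≤ −1 ⇒ polar day, H₀ = π.
Bracket: H₀ sin φ sin δ + cos φ cos δ sin H₀ = 3.1416×0.97815×0.29281 + 0.20791×0.95617×0.00000 = 0.899792 + 0.000000 = 0.899792.
Q̄ = (S₀/π) × [bracket] = (1361/π) × 0.899792 = 389.8 W/m².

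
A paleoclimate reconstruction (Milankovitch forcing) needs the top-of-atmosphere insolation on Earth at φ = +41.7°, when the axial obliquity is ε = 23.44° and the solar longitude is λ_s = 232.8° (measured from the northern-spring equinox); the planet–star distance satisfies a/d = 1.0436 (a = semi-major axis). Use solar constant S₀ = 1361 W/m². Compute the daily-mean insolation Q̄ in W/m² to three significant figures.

Solar declination: sin δ = sin ε · sin λ_s = sin 23.44° × sin 232.8° = -0.31685, so δ = -18.473°.
cos H₀ = −tan(+41.7°) tan(-18.473°) = 0.2976, H₀ = 1.2686 rad.
Bracket: H₀ sin φ sin δ + cos φ cos δ sin H₀ = 1.2686×0.66523×-0.31685 + 0.74664×0.94848×0.95468 = -0.267393 + 0.676079 = 0.408686.
Inverse-square distance factor (a/d)² = 1.0436² = 1.089101.
Q̄ = (S₀/π) × 1.089101 × [bracket] = (1361/π) × 1.089101 × 0.408686 = 192.8 W/m².

Q̄ ≈ 193 W/m²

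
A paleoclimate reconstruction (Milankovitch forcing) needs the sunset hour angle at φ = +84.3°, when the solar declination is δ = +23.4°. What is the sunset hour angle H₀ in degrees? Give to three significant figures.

Sunrise equation: cos H₀ = −tan φ · tan δ = -4.3355 ≤ −1, so the Sun never sets (polar day) and H₀ = π.

H₀ = 180°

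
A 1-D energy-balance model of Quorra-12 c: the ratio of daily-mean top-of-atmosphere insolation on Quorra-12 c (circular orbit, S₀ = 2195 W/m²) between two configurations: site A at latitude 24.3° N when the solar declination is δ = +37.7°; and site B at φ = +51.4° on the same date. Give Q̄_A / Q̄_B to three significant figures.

— Configuration A (φ=+24.3°):
cos H₀ = −tan(+24.3°) tan(+37.700°) = -0.3490, H₀ = 1.9273 rad.
Bracket: H₀ sin φ sin δ + cos φ cos δ sin H₀ = 1.9273×0.41151×0.61153 + 0.91140×0.79122×0.93713 = 0.485006 + 0.675781 = 1.160787.
Q̄ = (S₀/π) × [bracket] = (2195/π) × 1.160787 = 811.03 W/m².
— Configuration B (φ=+51.4°):
cos H₀ = −tan(+51.4°) tan(+37.700°) = -0.9682, H₀ = 2.8886 rad.
Bracket: H₀ sin φ sin δ + cos φ cos δ sin H₀ = 2.8886×0.78152×0.61153 + 0.62388×0.79122×0.25026 = 1.380528 + 0.123535 = 1.504063.
Q̄ = (S₀/π) × [bracket] = (2195/π) × 1.504063 = 1050.9 W/m².
Ratio Q̄_A / Q̄_B = 811.03 / 1050.9 = 0.7717.

Q̄_A / Q̄_B ≈ 0.772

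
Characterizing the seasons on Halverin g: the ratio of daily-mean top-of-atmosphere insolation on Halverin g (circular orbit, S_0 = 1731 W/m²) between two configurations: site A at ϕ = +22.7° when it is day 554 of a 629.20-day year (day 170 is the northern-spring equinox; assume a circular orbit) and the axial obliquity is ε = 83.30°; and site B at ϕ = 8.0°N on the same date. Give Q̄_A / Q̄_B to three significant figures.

— Configuration A (ϕ=+22.7°):
Solar longitude: L_s = 360° × (554 − 170)/629.20 = 219.708°.
sin δ = sin 83.30° × sin 219.708° = -0.63451, so δ = -39.383°.
cos h₀ = −tan(+22.7°) tan(-39.383°) = 0.3434, h₀ = 1.2203 rad.
Bracket: h₀ sin ϕ sin δ + cos ϕ cos δ sin h₀ = 1.2203×0.38591×-0.63451 + 0.92254×0.77292×0.93919 = -0.298807 + 0.669689 = 0.370882.
Q̄ = (S_0/π) × [bracket] = (1731/π) × 0.370882 = 204.35 W/m².
— Configuration B (ϕ=+8.0°):
cos h₀ = −tan(+8.0°) tan(-39.383°) = 0.1154, h₀ = 1.4552 rad.
Bracket: h₀ sin ϕ sin δ + cos ϕ cos δ sin h₀ = 1.4552×0.13917×-0.63451 + 0.99027×0.77292×0.99332 = -0.128501 + 0.760287 = 0.631786.
Q̄ = (S_0/π) × [bracket] = (1731/π) × 0.631786 = 348.11 W/m².
Ratio Q̄_A / Q̄_B = 204.35 / 348.11 = 0.5870.

Q̄_A / Q̄_B ≈ 0.587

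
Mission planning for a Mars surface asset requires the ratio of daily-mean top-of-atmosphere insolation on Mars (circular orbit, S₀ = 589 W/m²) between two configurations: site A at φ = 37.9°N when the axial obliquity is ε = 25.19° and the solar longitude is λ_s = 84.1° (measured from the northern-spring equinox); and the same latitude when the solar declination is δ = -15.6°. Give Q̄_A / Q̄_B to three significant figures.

— Configuration A (φ=+37.9°):
Solar declination: sin δ = sin ε · sin λ_s = sin 25.19° × sin 84.1° = 0.42337, so δ = +25.047°.
cos H₀ = −tan(+37.9°) tan(+25.047°) = -0.3638, H₀ = 1.9431 rad.
Bracket: H₀ sin φ sin δ + cos φ cos δ sin H₀ = 1.9431×0.61429×0.42337 + 0.78908×0.90596×0.93148 = 0.505346 + 0.665892 = 1.171238.
Q̄ = (S₀/π) × [bracket] = (589/π) × 1.171238 = 219.59 W/m².
— Configuration B (φ=+37.9°):
cos H₀ = −tan(+37.9°) tan(-15.600°) = 0.2174, H₀ = 1.3517 rad.
Bracket: H₀ sin φ sin δ + cos φ cos δ sin H₀ = 1.3517×0.61429×-0.26892 + 0.78908×0.96316×0.97609 = -0.223294 + 0.741838 = 0.518544.
Q̄ = (S₀/π) × [bracket] = (589/π) × 0.518544 = 97.219 W/m².
Ratio Q̄_A / Q̄_B = 219.59 / 97.219 = 2.259.

Q̄_A / Q̄_B ≈ 2.26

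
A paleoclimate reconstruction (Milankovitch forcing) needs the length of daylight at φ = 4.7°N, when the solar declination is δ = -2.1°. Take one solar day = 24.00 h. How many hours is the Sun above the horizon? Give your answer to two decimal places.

cos H₀ = −tan φ · tan δ = −tan(+4.7°) × tan(-2.100°) = 0.0030, so H₀ = 1.5678 rad = 89.83°.
Daylight = 2H₀/(2π) × 24.00 h = (1.5678/π) × 24.00 = 11.98 h.

11.98 h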